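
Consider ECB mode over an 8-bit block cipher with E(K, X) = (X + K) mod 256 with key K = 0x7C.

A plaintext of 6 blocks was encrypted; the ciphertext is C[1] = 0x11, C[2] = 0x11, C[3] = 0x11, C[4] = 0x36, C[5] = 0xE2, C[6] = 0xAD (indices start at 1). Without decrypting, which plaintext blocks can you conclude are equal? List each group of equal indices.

ECB encrypts each block independently with the same key, so equal ciphertext blocks imply equal plaintext blocks.
C[1] = C[2] = C[3] = 0x11, so P[1] = P[2] = P[3].

P[1] = P[2] = P[3]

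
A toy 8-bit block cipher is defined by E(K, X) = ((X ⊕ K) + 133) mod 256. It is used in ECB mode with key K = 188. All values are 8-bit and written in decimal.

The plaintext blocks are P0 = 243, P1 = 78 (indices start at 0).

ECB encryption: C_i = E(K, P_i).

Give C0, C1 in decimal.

C0 = 212, C1 = 119

C0: E(K, 243) = 212.
C1: E(K, 78) = 119.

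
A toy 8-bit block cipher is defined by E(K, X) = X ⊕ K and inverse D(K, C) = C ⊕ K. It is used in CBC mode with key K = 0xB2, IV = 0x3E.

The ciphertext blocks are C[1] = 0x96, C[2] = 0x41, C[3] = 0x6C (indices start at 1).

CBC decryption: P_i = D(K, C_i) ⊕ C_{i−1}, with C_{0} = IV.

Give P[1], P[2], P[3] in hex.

P[1]: D(K, 0x96) = 0x24; 0x24 ⊕ 0x3E = 0x1A.
P[2]: D(K, 0x41) = 0xF3; 0xF3 ⊕ 0x96 = 0x65.
P[3]: D(K, 0x6C) = 0xDE; 0xDE ⊕ 0x41 = 0x9F.

P[1] = 0x1A, P[2] = 0x65, P[3] = 0x9F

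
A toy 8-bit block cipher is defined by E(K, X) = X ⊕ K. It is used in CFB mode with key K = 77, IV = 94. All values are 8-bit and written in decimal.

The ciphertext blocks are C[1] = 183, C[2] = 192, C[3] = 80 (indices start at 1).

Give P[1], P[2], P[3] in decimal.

P[1] = 164, P[2] = 58, P[3] = 221

CFB decryption: P_i = C_i ⊕ E(K, C_{i−1}), with C_{0} = IV.
P[1]: E(K, 94) = 19; 183 ⊕ 19 = 164.
P[2]: E(K, 183) = 250; 192 ⊕ 250 = 58.
P[3]: E(K, 192) = 141; 80 ⊕ 141 = 221.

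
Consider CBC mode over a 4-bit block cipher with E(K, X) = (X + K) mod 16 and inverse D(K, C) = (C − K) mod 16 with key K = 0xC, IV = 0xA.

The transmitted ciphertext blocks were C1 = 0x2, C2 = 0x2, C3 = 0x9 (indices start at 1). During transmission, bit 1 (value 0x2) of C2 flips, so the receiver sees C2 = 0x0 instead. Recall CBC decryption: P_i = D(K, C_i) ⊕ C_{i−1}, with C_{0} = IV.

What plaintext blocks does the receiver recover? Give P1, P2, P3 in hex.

P1 = 0xC, P2 = 0x6, P3 = 0xD

Only C2 changed, to 0x0. In CBC, a change in C_i garbles P_i and flips the same bit in P_{i+1}. Decrypting the received ciphertext:
P1: D(K, 0x2) = 0x6; 0x6 ⊕ 0xA = 0xC.
P2: D(K, 0x0) = 0x4; 0x4 ⊕ 0x2 = 0x6.
P3: D(K, 0x9) = 0xD; 0xD ⊕ 0x0 = 0xD.
Blocks that differ from the original plaintext: P2, P3.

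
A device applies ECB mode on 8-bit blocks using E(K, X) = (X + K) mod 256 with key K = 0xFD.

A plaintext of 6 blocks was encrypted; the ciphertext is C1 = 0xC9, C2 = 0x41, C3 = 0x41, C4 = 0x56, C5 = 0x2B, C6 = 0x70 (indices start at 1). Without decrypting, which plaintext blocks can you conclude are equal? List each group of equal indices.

P2 = P3

ECB encrypts each block independently with the same key, so equal ciphertext blocks imply equal plaintext blocks.
C2 = C3 = 0x41, so P2 = P3.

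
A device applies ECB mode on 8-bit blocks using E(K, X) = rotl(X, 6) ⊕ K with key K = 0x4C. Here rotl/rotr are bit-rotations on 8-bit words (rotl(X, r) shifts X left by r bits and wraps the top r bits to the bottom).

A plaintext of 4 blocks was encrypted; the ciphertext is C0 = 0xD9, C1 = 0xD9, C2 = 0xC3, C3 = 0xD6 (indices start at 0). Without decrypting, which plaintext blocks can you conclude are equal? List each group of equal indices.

ECB encrypts each block independently with the same key, so equal ciphertext blocks imply equal plaintext blocks.
C0 = C1 = 0xD9, so P0 = P1.

P0 = P1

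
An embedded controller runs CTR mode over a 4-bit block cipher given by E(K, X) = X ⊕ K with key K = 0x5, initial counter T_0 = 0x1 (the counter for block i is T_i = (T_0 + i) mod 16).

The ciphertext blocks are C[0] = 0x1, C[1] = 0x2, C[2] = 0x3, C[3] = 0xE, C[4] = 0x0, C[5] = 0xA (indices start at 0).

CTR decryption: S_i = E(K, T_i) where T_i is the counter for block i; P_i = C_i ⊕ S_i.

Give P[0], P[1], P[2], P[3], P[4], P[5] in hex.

P[0] = 0x5, P[1] = 0x5, P[2] = 0x5, P[3] = 0xF, P[4] = 0x0, P[5] = 0x9

P[0]: T = 0x1, S = E(K, T) = 0x4; 0x1 ⊕ 0x4 = 0x5.
P[1]: T = 0x2, S = E(K, T) = 0x7; 0x2 ⊕ 0x7 = 0x5.
P[2]: T = 0x3, S = E(K, T) = 0x6; 0x3 ⊕ 0x6 = 0x5.
P[3]: T = 0x4, S = E(K, T) = 0x1; 0xE ⊕ 0x1 = 0xF.
P[4]: T = 0x5, S = E(K, T) = 0x0; 0x0 ⊕ 0x0 = 0x0.
P[5]: T = 0x6, S = E(K, T) = 0x3; 0xA ⊕ 0x3 = 0x9.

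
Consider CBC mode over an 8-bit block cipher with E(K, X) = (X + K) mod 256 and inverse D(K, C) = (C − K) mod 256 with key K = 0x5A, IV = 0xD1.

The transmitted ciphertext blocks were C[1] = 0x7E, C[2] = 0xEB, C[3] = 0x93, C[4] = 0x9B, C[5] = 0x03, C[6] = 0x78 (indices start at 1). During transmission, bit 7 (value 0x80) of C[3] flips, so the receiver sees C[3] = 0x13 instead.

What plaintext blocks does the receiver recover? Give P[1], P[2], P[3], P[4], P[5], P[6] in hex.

P[1] = 0xF5, P[2] = 0xEF, P[3] = 0x52, P[4] = 0x52, P[5] = 0x32, P[6] = 0x1D

CBC decryption: P_i = D(K, C_i) ⊕ C_{i−1}, with C_{0} = IV.
Only C[3] changed, to 0x13. In CBC, a change in C_i garbles P_i and flips the same bit in P_{i+1}. Decrypting the received ciphertext:
P[1]: D(K, 0x7E) = 0x24; 0x24 ⊕ 0xD1 = 0xF5.
P[2]: D(K, 0xEB) = 0x91; 0x91 ⊕ 0x7E = 0xEF.
P[3]: D(K, 0x13) = 0xB9; 0xB9 ⊕ 0xEB = 0x52.
P[4]: D(K, 0x9B) = 0x41; 0x41 ⊕ 0x13 = 0x52.
P[5]: D(K, 0x03) = 0xA9; 0xA9 ⊕ 0x9B = 0x32.
P[6]: D(K, 0x78) = 0x1E; 0x1E ⊕ 0x03 = 0x1D.
Blocks that differ from the original plaintext: P[3], P[4].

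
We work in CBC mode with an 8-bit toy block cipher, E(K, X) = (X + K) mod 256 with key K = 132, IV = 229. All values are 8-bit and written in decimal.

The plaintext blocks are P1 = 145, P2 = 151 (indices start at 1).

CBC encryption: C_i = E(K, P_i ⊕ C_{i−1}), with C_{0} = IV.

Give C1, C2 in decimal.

C1 = 248, C2 = 243

C1: P1 ⊕ 229 = 116; E(K, 116) = 248.
C2: P2 ⊕ 248 = 111; E(K, 111) = 243.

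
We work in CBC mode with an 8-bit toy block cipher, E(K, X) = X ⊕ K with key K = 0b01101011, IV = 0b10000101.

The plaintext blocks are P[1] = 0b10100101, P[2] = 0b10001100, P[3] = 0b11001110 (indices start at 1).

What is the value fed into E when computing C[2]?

CBC encryption: C_i = E(K, P_i ⊕ C_{i−1}), with C_{0} = IV.
C[1]: P[1] ⊕ 0b10000101 = 0b00100000; E(K, 0b00100000) = 0b01001011.
C[2]: P[2] ⊕ 0b01001011 = 0b11000111; E(K, 0b11000111) = 0b10101100.
So the input to E for block [2] is 0b11000111.

0b11000111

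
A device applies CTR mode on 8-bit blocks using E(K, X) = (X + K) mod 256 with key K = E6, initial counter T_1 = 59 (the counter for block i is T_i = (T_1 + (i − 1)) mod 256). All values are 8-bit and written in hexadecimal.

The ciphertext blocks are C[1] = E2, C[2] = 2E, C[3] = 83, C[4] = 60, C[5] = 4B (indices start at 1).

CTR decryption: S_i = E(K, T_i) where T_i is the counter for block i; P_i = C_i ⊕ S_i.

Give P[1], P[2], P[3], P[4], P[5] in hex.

P[1] = DD, P[2] = 6E, P[3] = C2, P[4] = 22, P[5] = 08

P[1]: T = 59, S = E(K, T) = 3F; E2 ⊕ 3F = DD.
P[2]: T = 5A, S = E(K, T) = 40; 2E ⊕ 40 = 6E.
P[3]: T = 5B, S = E(K, T) = 41; 83 ⊕ 41 = C2.
P[4]: T = 5C, S = E(K, T) = 42; 60 ⊕ 42 = 22.
P[5]: T = 5D, S = E(K, T) = 43; 4B ⊕ 43 = 08.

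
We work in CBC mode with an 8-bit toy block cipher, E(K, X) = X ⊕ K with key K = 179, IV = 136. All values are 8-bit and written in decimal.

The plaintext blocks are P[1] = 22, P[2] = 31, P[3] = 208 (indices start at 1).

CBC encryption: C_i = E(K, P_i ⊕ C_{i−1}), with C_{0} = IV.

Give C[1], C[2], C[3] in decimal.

C[1]: P[1] ⊕ 136 = 158; E(K, 158) = 45.
C[2]: P[2] ⊕ 45 = 50; E(K, 50) = 129.
C[3]: P[3] ⊕ 129 = 81; E(K, 81) = 226.

C[1] = 45, C[2] = 129, C[3] = 226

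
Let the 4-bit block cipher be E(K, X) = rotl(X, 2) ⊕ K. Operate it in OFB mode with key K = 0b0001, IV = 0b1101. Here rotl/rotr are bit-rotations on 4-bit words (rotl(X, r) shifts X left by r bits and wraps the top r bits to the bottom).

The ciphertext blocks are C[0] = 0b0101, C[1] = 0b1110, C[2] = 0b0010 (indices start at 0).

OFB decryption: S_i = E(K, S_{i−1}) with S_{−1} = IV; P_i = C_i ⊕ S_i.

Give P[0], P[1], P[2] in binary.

P[0] = 0b0011, P[1] = 0b0110, P[2] = 0b0001

P[0]: S = E(K, 0b1101) = 0b0110; 0b0101 ⊕ 0b0110 = 0b0011.
P[1]: S = E(K, 0b0110) = 0b1000; 0b1110 ⊕ 0b1000 = 0b0110.
P[2]: S = E(K, 0b1000) = 0b0011; 0b0010 ⊕ 0b0011 = 0b0001.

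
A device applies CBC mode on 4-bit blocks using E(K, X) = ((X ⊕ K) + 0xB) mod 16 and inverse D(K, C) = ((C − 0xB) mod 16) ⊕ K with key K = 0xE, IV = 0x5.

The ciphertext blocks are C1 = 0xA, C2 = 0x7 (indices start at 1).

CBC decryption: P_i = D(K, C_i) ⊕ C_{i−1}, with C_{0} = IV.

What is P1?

P1: D(K, 0xA) = 0x1; 0x1 ⊕ 0x5 = 0x4.

P1 = 0x4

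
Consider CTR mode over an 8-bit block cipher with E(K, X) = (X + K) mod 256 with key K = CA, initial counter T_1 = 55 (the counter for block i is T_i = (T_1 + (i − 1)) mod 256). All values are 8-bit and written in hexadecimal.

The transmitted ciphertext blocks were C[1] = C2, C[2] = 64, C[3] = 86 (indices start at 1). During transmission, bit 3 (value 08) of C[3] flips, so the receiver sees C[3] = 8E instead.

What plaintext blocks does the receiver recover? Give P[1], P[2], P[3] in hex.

CTR decryption: S_i = E(K, T_i) where T_i is the counter for block i; P_i = C_i ⊕ S_i.
Only C[3] changed, to 8E. In CTR, a change in C_i flips the same bit in P_i only; the keystream is unaffected. Decrypting the received ciphertext:
P[1]: T = 55, S = E(K, T) = 1F; C2 ⊕ 1F = DD.
P[2]: T = 56, S = E(K, T) = 20; 64 ⊕ 20 = 44.
P[3]: T = 57, S = E(K, T) = 21; 8E ⊕ 21 = AF.
Blocks that differ from the original plaintext: P[3].

P[1] = DD, P[2] = 44, P[3] = AF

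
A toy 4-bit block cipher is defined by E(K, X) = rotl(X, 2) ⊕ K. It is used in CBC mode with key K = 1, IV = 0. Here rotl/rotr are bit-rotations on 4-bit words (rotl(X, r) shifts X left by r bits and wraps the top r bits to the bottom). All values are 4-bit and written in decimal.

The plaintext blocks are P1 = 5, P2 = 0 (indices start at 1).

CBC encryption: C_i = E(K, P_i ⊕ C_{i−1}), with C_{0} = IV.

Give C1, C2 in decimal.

C1 = 4, C2 = 0

C1: P1 ⊕ 0 = 5; E(K, 5) = 4.
C2: P2 ⊕ 4 = 4; E(K, 4) = 0.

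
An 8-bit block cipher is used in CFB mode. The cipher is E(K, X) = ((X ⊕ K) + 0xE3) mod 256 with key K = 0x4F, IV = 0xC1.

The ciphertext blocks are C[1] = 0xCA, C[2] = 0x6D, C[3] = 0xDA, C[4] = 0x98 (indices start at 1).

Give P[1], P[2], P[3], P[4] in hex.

CFB decryption: P_i = C_i ⊕ E(K, C_{i−1}), with C_{0} = IV.
P[1]: E(K, 0xC1) = 0x71; 0xCA ⊕ 0x71 = 0xBB.
P[2]: E(K, 0xCA) = 0x68; 0x6D ⊕ 0x68 = 0x05.
P[3]: E(K, 0x6D) = 0x05; 0xDA ⊕ 0x05 = 0xDF.
P[4]: E(K, 0xDA) = 0x78; 0x98 ⊕ 0x78 = 0xE0.

P[1] = 0xBB, P[2] = 0x05, P[3] = 0xDF, P[4] = 0xE0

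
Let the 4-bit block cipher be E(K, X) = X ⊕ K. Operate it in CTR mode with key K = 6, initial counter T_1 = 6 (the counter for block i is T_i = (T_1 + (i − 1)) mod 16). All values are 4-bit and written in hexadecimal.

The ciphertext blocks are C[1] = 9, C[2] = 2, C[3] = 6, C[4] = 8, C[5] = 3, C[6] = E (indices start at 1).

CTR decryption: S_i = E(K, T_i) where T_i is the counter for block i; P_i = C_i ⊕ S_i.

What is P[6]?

P[6] = 3

P[6]: T = B, S = E(K, T) = D; E ⊕ D = 3.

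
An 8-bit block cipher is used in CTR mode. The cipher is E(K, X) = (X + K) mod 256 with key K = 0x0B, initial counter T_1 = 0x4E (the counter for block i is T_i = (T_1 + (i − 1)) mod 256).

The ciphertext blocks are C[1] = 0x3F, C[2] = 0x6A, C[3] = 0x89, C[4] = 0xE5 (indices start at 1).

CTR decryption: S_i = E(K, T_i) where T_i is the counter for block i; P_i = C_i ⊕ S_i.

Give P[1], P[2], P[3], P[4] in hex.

P[1]: T = 0x4E, S = E(K, T) = 0x59; 0x3F ⊕ 0x59 = 0x66.
P[2]: T = 0x4F, S = E(K, T) = 0x5A; 0x6A ⊕ 0x5A = 0x30.
P[3]: T = 0x50, S = E(K, T) = 0x5B; 0x89 ⊕ 0x5B = 0xD2.
P[4]: T = 0x51, S = E(K, T) = 0x5C; 0xE5 ⊕ 0x5C = 0xB9.

P[1] = 0x66, P[2] = 0x30, P[3] = 0xD2, P[4] = 0xB9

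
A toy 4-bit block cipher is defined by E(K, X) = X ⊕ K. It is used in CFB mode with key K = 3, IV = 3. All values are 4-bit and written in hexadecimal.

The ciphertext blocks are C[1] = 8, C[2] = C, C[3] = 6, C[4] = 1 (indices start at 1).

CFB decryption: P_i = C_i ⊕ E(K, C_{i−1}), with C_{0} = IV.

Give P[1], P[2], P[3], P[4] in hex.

P[1]: E(K, 3) = 0; 8 ⊕ 0 = 8.
P[2]: E(K, 8) = B; C ⊕ B = 7.
P[3]: E(K, C) = F; 6 ⊕ F = 9.
P[4]: E(K, 6) = 5; 1 ⊕ 5 = 4.

P[1] = 8, P[2] = 7, P[3] = 9, P[4] = 4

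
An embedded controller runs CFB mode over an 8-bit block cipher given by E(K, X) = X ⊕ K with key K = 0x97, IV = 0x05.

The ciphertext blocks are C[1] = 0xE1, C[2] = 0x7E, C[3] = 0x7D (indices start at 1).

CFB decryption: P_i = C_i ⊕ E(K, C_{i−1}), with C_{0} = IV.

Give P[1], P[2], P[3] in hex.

P[1] = 0x73, P[2] = 0x08, P[3] = 0x94

P[1]: E(K, 0x05) = 0x92; 0xE1 ⊕ 0x92 = 0x73.
P[2]: E(K, 0xE1) = 0x76; 0x7E ⊕ 0x76 = 0x08.
P[3]: E(K, 0x7E) = 0xE9; 0x7D ⊕ 0xE9 = 0x94.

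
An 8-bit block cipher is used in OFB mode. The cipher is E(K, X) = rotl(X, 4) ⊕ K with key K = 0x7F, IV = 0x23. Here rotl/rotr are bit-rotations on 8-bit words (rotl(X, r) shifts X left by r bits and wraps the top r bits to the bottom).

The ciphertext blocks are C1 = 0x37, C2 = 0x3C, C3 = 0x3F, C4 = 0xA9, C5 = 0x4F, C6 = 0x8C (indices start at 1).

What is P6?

P6 = 0x27

OFB decryption: S_i = E(K, S_{i−1}) with S_{0} = IV; P_i = C_i ⊕ S_i.
P1: S = E(K, 0x23) = 0x4D; 0x37 ⊕ 0x4D = 0x7A.
P2: S = E(K, 0x4D) = 0xAB; 0x3C ⊕ 0xAB = 0x97.
P3: S = E(K, 0xAB) = 0xC5; 0x3F ⊕ 0xC5 = 0xFA.
P4: S = E(K, 0xC5) = 0x23; 0xA9 ⊕ 0x23 = 0x8A.
P5: S = E(K, 0x23) = 0x4D; 0x4F ⊕ 0x4D = 0x02.
P6: S = E(K, 0x4D) = 0xAB; 0x8C ⊕ 0xAB = 0x27.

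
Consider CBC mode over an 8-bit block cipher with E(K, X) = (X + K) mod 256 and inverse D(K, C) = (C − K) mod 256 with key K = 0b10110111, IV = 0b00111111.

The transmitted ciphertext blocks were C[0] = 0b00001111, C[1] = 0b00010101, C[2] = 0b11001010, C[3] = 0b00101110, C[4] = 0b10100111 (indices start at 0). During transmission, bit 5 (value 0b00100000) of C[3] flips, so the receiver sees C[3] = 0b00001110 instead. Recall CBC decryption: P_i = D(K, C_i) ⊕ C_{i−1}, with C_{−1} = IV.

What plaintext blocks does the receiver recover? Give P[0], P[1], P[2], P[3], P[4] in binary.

Only C[3] changed, to 0b00001110. In CBC, a change in C_i garbles P_i and flips the same bit in P_{i+1}. Decrypting the received ciphertext:
P[0]: D(K, 0b00001111) = 0b01011000; 0b01011000 ⊕ 0b00111111 = 0b01100111.
P[1]: D(K, 0b00010101) = 0b01011110; 0b01011110 ⊕ 0b00001111 = 0b01010001.
P[2]: D(K, 0b11001010) = 0b00010011; 0b00010011 ⊕ 0b00010101 = 0b00000110.
P[3]: D(K, 0b00001110) = 0b01010111; 0b01010111 ⊕ 0b11001010 = 0b10011101.
P[4]: D(K, 0b10100111) = 0b11110000; 0b11110000 ⊕ 0b00001110 = 0b11111110.
Blocks that differ from the original plaintext: P[3], P[4].

P[0] = 0b01100111, P[1] = 0b01010001, P[2] = 0b00000110, P[3] = 0b10011101, P[4] = 0b11111110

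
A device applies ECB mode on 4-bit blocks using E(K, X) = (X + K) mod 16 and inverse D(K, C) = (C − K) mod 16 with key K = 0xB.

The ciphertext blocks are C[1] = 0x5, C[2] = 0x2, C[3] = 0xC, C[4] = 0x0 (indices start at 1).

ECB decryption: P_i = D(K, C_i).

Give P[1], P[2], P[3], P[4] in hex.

P[1]: D(K, 0x5) = 0xA.
P[2]: D(K, 0x2) = 0x7.
P[3]: D(K, 0xC) = 0x1.
P[4]: D(K, 0x0) = 0x5.

P[1] = 0xA, P[2] = 0x7, P[3] = 0x1, P[4] = 0x5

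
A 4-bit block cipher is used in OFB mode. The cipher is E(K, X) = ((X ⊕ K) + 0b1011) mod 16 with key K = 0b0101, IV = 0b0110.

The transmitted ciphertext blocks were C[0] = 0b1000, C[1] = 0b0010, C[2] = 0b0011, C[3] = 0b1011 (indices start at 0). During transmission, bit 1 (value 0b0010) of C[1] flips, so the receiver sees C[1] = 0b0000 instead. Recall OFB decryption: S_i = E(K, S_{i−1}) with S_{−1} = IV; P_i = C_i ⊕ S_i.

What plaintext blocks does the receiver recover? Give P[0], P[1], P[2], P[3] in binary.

P[0] = 0b0110, P[1] = 0b0110, P[2] = 0b1101, P[3] = 0b1101

Only C[1] changed, to 0b0000. In OFB, a change in C_i flips the same bit in P_i only; the keystream is unaffected. Decrypting the received ciphertext:
P[0]: S = E(K, 0b0110) = 0b1110; 0b1000 ⊕ 0b1110 = 0b0110.
P[1]: S = E(K, 0b1110) = 0b0110; 0b0000 ⊕ 0b0110 = 0b0110.
P[2]: S = E(K, 0b0110) = 0b1110; 0b0011 ⊕ 0b1110 = 0b1101.
P[3]: S = E(K, 0b1110) = 0b0110; 0b1011 ⊕ 0b0110 = 0b1101.
Blocks that differ from the original plaintext: P[1].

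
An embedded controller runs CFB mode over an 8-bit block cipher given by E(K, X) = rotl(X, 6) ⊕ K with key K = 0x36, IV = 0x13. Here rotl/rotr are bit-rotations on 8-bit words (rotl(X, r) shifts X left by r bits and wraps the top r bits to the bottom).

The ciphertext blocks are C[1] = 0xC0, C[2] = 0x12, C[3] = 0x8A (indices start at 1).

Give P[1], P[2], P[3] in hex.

P[1] = 0x32, P[2] = 0x14, P[3] = 0x38

CFB decryption: P_i = C_i ⊕ E(K, C_{i−1}), with C_{0} = IV.
P[1]: E(K, 0x13) = 0xF2; 0xC0 ⊕ 0xF2 = 0x32.
P[2]: E(K, 0xC0) = 0x06; 0x12 ⊕ 0x06 = 0x14.
P[3]: E(K, 0x12) = 0xB2; 0x8A ⊕ 0xB2 = 0x38.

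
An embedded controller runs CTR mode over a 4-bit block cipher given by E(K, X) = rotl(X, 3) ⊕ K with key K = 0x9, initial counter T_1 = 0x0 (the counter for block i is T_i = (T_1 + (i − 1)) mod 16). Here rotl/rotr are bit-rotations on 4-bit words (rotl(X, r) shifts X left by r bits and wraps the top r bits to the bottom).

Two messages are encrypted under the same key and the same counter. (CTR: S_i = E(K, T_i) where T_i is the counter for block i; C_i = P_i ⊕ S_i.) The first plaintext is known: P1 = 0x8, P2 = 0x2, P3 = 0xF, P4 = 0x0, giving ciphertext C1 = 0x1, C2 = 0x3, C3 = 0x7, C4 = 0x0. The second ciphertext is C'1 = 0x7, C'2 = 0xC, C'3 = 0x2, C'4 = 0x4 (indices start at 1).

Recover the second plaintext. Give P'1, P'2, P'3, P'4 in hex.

In CTR with a reused counter, both messages share the same keystream S_i, so C_i ⊕ C'_i = P_i ⊕ P'_i and thus P'_i = P_i ⊕ C_i ⊕ C'_i.
P'1: 0x8 ⊕ 0x1 ⊕ 0x7 = 0xE.
P'2: 0x2 ⊕ 0x3 ⊕ 0xC = 0xD.
P'3: 0xF ⊕ 0x7 ⊕ 0x2 = 0xA.
P'4: 0x0 ⊕ 0x0 ⊕ 0x4 = 0x4.

P'1 = 0xE, P'2 = 0xD, P'3 = 0xA, P'4 = 0x4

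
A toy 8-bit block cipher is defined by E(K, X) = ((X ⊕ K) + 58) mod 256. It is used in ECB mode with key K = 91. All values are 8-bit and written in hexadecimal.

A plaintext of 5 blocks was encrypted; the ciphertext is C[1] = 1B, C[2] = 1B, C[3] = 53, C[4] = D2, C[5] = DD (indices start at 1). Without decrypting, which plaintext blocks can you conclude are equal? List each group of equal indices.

P[1] = P[2]

ECB encrypts each block independently with the same key, so equal ciphertext blocks imply equal plaintext blocks.
C[1] = C[2] = 1B, so P[1] = P[2].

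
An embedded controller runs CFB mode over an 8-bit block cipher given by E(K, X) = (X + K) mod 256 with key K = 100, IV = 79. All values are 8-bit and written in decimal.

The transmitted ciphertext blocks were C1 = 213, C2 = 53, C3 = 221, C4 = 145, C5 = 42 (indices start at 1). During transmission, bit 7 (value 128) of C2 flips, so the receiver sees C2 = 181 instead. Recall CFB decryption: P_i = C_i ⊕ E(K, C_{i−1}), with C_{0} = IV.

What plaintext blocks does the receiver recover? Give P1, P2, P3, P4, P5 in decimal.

Only C2 changed, to 181. In CFB, a change in C_i flips the same bit in P_i and garbles P_{i+1}. Decrypting the received ciphertext:
P1: E(K, 79) = 179; 213 ⊕ 179 = 102.
P2: E(K, 213) = 57; 181 ⊕ 57 = 140.
P3: E(K, 181) = 25; 221 ⊕ 25 = 196.
P4: E(K, 221) = 65; 145 ⊕ 65 = 208.
P5: E(K, 145) = 245; 42 ⊕ 245 = 223.
Blocks that differ from the original plaintext: P2, P3.

P1 = 102, P2 = 140, P3 = 196, P4 = 208, P5 = 223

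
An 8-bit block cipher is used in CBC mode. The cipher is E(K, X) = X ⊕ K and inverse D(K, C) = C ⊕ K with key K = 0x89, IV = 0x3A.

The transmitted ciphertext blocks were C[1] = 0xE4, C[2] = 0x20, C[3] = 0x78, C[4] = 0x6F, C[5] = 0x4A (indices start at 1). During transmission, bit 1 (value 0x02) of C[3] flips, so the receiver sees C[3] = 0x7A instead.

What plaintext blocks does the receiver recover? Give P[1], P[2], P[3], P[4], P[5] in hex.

P[1] = 0x57, P[2] = 0x4D, P[3] = 0xD3, P[4] = 0x9C, P[5] = 0xAC

CBC decryption: P_i = D(K, C_i) ⊕ C_{i−1}, with C_{0} = IV.
Only C[3] changed, to 0x7A. In CBC, a change in C_i garbles P_i and flips the same bit in P_{i+1}. Decrypting the received ciphertext:
P[1]: D(K, 0xE4) = 0x6D; 0x6D ⊕ 0x3A = 0x57.
P[2]: D(K, 0x20) = 0xA9; 0xA9 ⊕ 0xE4 = 0x4D.
P[3]: D(K, 0x7A) = 0xF3; 0xF3 ⊕ 0x20 = 0xD3.
P[4]: D(K, 0x6F) = 0xE6; 0xE6 ⊕ 0x7A = 0x9C.
P[5]: D(K, 0x4A) = 0xC3; 0xC3 ⊕ 0x6F = 0xAC.
Blocks that differ from the original plaintext: P[3], P[4].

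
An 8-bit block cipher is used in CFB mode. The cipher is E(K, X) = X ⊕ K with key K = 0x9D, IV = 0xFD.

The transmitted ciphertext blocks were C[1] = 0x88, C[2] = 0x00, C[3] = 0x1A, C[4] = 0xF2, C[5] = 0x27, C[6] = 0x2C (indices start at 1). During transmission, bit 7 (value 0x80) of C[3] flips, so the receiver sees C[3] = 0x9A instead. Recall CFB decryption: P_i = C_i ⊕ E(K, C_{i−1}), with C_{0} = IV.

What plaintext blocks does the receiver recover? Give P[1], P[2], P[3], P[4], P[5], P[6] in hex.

Only C[3] changed, to 0x9A. In CFB, a change in C_i flips the same bit in P_i and garbles P_{i+1}. Decrypting the received ciphertext:
P[1]: E(K, 0xFD) = 0x60; 0x88 ⊕ 0x60 = 0xE8.
P[2]: E(K, 0x88) = 0x15; 0x00 ⊕ 0x15 = 0x15.
P[3]: E(K, 0x00) = 0x9D; 0x9A ⊕ 0x9D = 0x07.
P[4]: E(K, 0x9A) = 0x07; 0xF2 ⊕ 0x07 = 0xF5.
P[5]: E(K, 0xF2) = 0x6F; 0x27 ⊕ 0x6F = 0x48.
P[6]: E(K, 0x27) = 0xBA; 0x2C ⊕ 0xBA = 0x96.
Blocks that differ from the original plaintext: P[3], P[4].

P[1] = 0xE8, P[2] = 0x15, P[3] = 0x07, P[4] = 0xF5, P[5] = 0x48, P[6] = 0x96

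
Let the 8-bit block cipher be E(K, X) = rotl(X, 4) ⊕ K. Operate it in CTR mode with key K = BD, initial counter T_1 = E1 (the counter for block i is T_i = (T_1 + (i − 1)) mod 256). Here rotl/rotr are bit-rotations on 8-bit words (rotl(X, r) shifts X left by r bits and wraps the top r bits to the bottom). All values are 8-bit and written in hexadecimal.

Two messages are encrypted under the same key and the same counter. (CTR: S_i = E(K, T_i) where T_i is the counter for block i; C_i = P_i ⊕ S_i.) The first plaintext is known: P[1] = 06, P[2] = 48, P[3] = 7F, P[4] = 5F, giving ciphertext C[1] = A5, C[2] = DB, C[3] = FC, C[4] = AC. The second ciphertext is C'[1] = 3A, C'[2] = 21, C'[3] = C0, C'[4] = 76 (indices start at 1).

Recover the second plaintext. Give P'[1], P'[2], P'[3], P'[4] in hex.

P'[1] = 99, P'[2] = B2, P'[3] = 43, P'[4] = 85

In CTR with a reused counter, both messages share the same keystream S_i, so C_i ⊕ C'_i = P_i ⊕ P'_i and thus P'_i = P_i ⊕ C_i ⊕ C'_i.
P'[1]: 06 ⊕ A5 ⊕ 3A = 99.
P'[2]: 48 ⊕ DB ⊕ 21 = B2.
P'[3]: 7F ⊕ FC ⊕ C0 = 43.
P'[4]: 5F ⊕ AC ⊕ 76 = 85.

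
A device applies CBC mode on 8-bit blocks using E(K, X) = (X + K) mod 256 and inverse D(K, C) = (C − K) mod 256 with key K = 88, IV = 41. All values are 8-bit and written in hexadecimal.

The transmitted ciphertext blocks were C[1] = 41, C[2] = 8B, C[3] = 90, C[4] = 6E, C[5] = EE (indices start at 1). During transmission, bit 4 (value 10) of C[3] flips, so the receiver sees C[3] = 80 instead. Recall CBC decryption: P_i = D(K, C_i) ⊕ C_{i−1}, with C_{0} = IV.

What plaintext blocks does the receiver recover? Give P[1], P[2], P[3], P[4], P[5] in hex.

P[1] = F8, P[2] = 42, P[3] = 73, P[4] = 66, P[5] = 08

Only C[3] changed, to 80. In CBC, a change in C_i garbles P_i and flips the same bit in P_{i+1}. Decrypting the received ciphertext:
P[1]: D(K, 41) = B9; B9 ⊕ 41 = F8.
P[2]: D(K, 8B) = 03; 03 ⊕ 41 = 42.
P[3]: D(K, 80) = F8; F8 ⊕ 8B = 73.
P[4]: D(K, 6E) = E6; E6 ⊕ 80 = 66.
P[5]: D(K, EE) = 66; 66 ⊕ 6E = 08.
Blocks that differ from the original plaintext: P[3], P[4].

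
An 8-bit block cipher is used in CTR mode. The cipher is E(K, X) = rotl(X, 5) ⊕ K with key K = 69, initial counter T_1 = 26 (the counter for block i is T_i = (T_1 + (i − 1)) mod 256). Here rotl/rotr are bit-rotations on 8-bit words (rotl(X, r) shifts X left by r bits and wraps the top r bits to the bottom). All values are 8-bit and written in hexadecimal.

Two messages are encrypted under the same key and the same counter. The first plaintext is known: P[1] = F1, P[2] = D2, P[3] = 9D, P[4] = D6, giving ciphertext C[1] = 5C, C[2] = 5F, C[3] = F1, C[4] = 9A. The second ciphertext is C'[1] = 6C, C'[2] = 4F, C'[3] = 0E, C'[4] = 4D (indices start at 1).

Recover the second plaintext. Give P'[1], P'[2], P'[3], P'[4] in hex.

P'[1] = C1, P'[2] = C2, P'[3] = 62, P'[4] = 01

In CTR with a reused counter, both messages share the same keystream S_i, so C_i ⊕ C'_i = P_i ⊕ P'_i and thus P'_i = P_i ⊕ C_i ⊕ C'_i.
P'[1]: F1 ⊕ 5C ⊕ 6C = C1.
P'[2]: D2 ⊕ 5F ⊕ 4F = C2.
P'[3]: 9D ⊕ F1 ⊕ 0E = 62.
P'[4]: D6 ⊕ 9A ⊕ 4D = 01.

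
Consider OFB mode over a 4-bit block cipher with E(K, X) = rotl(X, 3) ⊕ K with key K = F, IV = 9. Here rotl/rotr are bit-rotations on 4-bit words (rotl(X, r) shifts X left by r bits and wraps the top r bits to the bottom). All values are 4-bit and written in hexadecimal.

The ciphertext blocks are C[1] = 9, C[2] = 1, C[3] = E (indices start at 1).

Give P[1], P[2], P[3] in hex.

OFB decryption: S_i = E(K, S_{i−1}) with S_{0} = IV; P_i = C_i ⊕ S_i.
P[1]: S = E(K, 9) = 3; 9 ⊕ 3 = A.
P[2]: S = E(K, 3) = 6; 1 ⊕ 6 = 7.
P[3]: S = E(K, 6) = C; E ⊕ C = 2.

P[1] = A, P[2] = 7, P[3] = 2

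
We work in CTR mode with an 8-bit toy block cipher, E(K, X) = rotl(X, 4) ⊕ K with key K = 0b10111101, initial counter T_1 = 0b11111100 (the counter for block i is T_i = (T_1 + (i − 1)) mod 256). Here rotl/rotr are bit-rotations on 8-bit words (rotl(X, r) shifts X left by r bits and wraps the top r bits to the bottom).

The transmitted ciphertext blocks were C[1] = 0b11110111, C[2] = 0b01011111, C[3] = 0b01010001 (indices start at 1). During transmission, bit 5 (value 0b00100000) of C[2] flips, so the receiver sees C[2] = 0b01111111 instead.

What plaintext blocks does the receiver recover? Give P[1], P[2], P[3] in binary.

P[1] = 0b10000101, P[2] = 0b00011101, P[3] = 0b00000011

CTR decryption: S_i = E(K, T_i) where T_i is the counter for block i; P_i = C_i ⊕ S_i.
Only C[2] changed, to 0b01111111. In CTR, a change in C_i flips the same bit in P_i only; the keystream is unaffected. Decrypting the received ciphertext:
P[1]: T = 0b11111100, S = E(K, T) = 0b01110010; 0b11110111 ⊕ 0b01110010 = 0b10000101.
P[2]: T = 0b11111101, S = E(K, T) = 0b01100010; 0b01111111 ⊕ 0b01100010 = 0b00011101.
P[3]: T = 0b11111110, S = E(K, T) = 0b01010010; 0b01010001 ⊕ 0b01010010 = 0b00000011.
Blocks that differ from the original plaintext: P[2].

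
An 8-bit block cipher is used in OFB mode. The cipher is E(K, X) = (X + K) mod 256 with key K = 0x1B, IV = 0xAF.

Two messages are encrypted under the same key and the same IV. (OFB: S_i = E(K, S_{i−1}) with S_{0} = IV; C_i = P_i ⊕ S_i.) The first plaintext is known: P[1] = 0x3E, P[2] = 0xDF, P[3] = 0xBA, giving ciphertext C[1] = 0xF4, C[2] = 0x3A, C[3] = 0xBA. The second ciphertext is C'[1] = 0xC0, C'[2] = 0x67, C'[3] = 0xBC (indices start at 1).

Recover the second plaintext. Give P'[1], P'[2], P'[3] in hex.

In OFB with a reused IV, both messages share the same keystream S_i, so C_i ⊕ C'_i = P_i ⊕ P'_i and thus P'_i = P_i ⊕ C_i ⊕ C'_i.
P'[1]: 0x3E ⊕ 0xF4 ⊕ 0xC0 = 0x0A.
P'[2]: 0xDF ⊕ 0x3A ⊕ 0x67 = 0x82.
P'[3]: 0xBA ⊕ 0xBA ⊕ 0xBC = 0xBC.

P'[1] = 0x0A, P'[2] = 0x82, P'[3] = 0xBC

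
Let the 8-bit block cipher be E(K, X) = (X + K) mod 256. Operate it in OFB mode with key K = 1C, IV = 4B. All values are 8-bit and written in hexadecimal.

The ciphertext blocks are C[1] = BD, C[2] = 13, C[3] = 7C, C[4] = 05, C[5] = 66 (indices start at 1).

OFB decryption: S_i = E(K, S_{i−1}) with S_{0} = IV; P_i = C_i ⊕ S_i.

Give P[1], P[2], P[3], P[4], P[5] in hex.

P[1] = DA, P[2] = 90, P[3] = E3, P[4] = BE, P[5] = B1

P[1]: S = E(K, 4B) = 67; BD ⊕ 67 = DA.
P[2]: S = E(K, 67) = 83; 13 ⊕ 83 = 90.
P[3]: S = E(K, 83) = 9F; 7C ⊕ 9F = E3.
P[4]: S = E(K, 9F) = BB; 05 ⊕ BB = BE.
P[5]: S = E(K, BB) = D7; 66 ⊕ D7 = B1.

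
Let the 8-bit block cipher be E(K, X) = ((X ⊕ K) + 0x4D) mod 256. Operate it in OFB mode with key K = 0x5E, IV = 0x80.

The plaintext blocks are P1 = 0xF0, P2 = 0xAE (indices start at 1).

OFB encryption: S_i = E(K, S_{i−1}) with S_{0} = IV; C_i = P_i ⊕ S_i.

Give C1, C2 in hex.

C1 = 0xDB, C2 = 0x6C

C1: S = E(K, 0x80) = 0x2B; 0xF0 ⊕ 0x2B = 0xDB.
C2: S = E(K, 0x2B) = 0xC2; 0xAE ⊕ 0xC2 = 0x6C.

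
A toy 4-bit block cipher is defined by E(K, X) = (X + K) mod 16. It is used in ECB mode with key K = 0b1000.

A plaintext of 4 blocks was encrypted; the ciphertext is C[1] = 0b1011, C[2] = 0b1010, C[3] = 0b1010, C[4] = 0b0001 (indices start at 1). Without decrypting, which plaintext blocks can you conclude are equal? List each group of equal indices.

P[2] = P[3]

ECB encrypts each block independently with the same key, so equal ciphertext blocks imply equal plaintext blocks.
C[2] = C[3] = 0b1010, so P[2] = P[3].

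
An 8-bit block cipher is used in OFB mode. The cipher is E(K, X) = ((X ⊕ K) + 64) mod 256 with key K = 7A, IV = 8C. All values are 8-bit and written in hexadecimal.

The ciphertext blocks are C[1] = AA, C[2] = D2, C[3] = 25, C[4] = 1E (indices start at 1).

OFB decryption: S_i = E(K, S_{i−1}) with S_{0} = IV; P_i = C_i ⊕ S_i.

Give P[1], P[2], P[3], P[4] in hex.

P[1] = F0, P[2] = 56, P[3] = 47, P[4] = 62

P[1]: S = E(K, 8C) = 5A; AA ⊕ 5A = F0.
P[2]: S = E(K, 5A) = 84; D2 ⊕ 84 = 56.
P[3]: S = E(K, 84) = 62; 25 ⊕ 62 = 47.
P[4]: S = E(K, 62) = 7C; 1E ⊕ 7C = 62.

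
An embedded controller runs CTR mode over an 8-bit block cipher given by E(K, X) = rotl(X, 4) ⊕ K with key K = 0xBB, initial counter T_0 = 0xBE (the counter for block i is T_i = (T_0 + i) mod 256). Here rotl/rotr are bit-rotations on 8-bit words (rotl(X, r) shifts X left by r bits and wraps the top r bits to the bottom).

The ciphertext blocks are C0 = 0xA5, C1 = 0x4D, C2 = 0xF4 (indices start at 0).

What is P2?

CTR decryption: S_i = E(K, T_i) where T_i is the counter for block i; P_i = C_i ⊕ S_i.
P2: T = 0xC0, S = E(K, T) = 0xB7; 0xF4 ⊕ 0xB7 = 0x43.

P2 = 0x43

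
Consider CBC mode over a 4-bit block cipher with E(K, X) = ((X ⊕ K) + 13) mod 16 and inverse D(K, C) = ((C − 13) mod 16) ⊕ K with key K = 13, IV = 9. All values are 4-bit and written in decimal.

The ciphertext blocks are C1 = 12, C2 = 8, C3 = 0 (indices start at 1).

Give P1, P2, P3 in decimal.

CBC decryption: P_i = D(K, C_i) ⊕ C_{i−1}, with C_{0} = IV.
P1: D(K, 12) = 2; 2 ⊕ 9 = 11.
P2: D(K, 8) = 6; 6 ⊕ 12 = 10.
P3: D(K, 0) = 14; 14 ⊕ 8 = 6.

P1 = 11, P2 = 10, P3 = 6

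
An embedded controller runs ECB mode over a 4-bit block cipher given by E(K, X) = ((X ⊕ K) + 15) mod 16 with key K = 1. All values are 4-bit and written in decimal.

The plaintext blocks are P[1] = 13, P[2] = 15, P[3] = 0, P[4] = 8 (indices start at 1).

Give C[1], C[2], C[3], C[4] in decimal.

C[1] = 11, C[2] = 13, C[3] = 0, C[4] = 8

ECB encryption: C_i = E(K, P_i).
C[1]: E(K, 13) = 11.
C[2]: E(K, 15) = 13.
C[3]: E(K, 0) = 0.
C[4]: E(K, 8) = 8.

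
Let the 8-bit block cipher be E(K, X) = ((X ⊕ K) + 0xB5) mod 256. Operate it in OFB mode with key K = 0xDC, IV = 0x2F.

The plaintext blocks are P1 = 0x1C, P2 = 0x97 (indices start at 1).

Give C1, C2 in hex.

C1 = 0xB4, C2 = 0xBE

OFB encryption: S_i = E(K, S_{i−1}) with S_{0} = IV; C_i = P_i ⊕ S_i.
C1: S = E(K, 0x2F) = 0xA8; 0x1C ⊕ 0xA8 = 0xB4.
C2: S = E(K, 0xA8) = 0x29; 0x97 ⊕ 0x29 = 0xBE.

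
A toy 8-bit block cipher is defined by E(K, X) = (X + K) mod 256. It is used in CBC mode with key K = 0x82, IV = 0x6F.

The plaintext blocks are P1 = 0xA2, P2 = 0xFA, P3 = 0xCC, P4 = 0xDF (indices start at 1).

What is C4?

C4 = 0x24

CBC encryption: C_i = E(K, P_i ⊕ C_{i−1}), with C_{0} = IV.
C1: P1 ⊕ 0x6F = 0xCD; E(K, 0xCD) = 0x4F.
C2: P2 ⊕ 0x4F = 0xB5; E(K, 0xB5) = 0x37.
C3: P3 ⊕ 0x37 = 0xFB; E(K, 0xFB) = 0x7D.
C4: P4 ⊕ 0x7D = 0xA2; E(K, 0xA2) = 0x24.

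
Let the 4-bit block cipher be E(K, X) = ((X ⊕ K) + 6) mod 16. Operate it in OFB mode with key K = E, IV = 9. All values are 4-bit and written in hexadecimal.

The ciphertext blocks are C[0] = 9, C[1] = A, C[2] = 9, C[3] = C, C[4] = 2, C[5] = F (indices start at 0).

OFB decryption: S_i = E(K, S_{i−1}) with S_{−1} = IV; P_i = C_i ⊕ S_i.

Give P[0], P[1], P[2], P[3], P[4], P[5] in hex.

P[0] = 4, P[1] = 3, P[2] = 4, P[3] = 5, P[4] = F, P[5] = 6

P[0]: S = E(K, 9) = D; 9 ⊕ D = 4.
P[1]: S = E(K, D) = 9; A ⊕ 9 = 3.
P[2]: S = E(K, 9) = D; 9 ⊕ D = 4.
P[3]: S = E(K, D) = 9; C ⊕ 9 = 5.
P[4]: S = E(K, 9) = D; 2 ⊕ D = F.
P[5]: S = E(K, D) = 9; F ⊕ 9 = 6.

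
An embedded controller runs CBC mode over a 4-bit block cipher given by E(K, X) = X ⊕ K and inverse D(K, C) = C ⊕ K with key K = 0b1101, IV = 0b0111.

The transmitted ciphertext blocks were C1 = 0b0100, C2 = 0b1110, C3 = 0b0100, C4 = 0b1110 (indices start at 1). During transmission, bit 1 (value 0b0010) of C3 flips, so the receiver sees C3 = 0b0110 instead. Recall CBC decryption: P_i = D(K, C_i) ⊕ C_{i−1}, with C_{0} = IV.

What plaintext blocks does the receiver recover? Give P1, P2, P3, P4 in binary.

P1 = 0b1110, P2 = 0b0111, P3 = 0b0101, P4 = 0b0101

Only C3 changed, to 0b0110. In CBC, a change in C_i garbles P_i and flips the same bit in P_{i+1}. Decrypting the received ciphertext:
P1: D(K, 0b0100) = 0b1001; 0b1001 ⊕ 0b0111 = 0b1110.
P2: D(K, 0b1110) = 0b0011; 0b0011 ⊕ 0b0100 = 0b0111.
P3: D(K, 0b0110) = 0b1011; 0b1011 ⊕ 0b1110 = 0b0101.
P4: D(K, 0b1110) = 0b0011; 0b0011 ⊕ 0b0110 = 0b0101.
Blocks that differ from the original plaintext: P3, P4.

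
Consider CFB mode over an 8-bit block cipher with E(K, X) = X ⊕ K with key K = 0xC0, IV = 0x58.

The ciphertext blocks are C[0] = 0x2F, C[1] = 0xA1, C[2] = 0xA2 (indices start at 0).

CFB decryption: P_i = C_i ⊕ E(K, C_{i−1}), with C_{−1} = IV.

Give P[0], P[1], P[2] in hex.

P[0] = 0xB7, P[1] = 0x4E, P[2] = 0xC3

P[0]: E(K, 0x58) = 0x98; 0x2F ⊕ 0x98 = 0xB7.
P[1]: E(K, 0x2F) = 0xEF; 0xA1 ⊕ 0xEF = 0x4E.
P[2]: E(K, 0xA1) = 0x61; 0xA2 ⊕ 0x61 = 0xC3.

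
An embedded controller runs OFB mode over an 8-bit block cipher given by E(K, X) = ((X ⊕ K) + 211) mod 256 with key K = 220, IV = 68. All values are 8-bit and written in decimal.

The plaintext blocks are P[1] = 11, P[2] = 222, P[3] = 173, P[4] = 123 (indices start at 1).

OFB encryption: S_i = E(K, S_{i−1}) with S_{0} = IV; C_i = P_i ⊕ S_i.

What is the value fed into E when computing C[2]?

C[1]: S = E(K, 68) = 107; 11 ⊕ 107 = 96.
C[2]: S = E(K, 107) = 138; 222 ⊕ 138 = 84.
So the input to E for block [2] is 107.

107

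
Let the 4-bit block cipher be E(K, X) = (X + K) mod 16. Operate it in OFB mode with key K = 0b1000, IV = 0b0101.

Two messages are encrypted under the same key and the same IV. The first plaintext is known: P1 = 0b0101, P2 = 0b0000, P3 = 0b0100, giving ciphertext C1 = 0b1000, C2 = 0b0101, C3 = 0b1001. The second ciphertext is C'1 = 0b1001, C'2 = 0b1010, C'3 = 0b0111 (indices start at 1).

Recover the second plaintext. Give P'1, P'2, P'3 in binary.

P'1 = 0b0100, P'2 = 0b1111, P'3 = 0b1010

In OFB with a reused IV, both messages share the same keystream S_i, so C_i ⊕ C'_i = P_i ⊕ P'_i and thus P'_i = P_i ⊕ C_i ⊕ C'_i.
P'1: 0b0101 ⊕ 0b1000 ⊕ 0b1001 = 0b0100.
P'2: 0b0000 ⊕ 0b0101 ⊕ 0b1010 = 0b1111.
P'3: 0b0100 ⊕ 0b1001 ⊕ 0b0111 = 0b1010.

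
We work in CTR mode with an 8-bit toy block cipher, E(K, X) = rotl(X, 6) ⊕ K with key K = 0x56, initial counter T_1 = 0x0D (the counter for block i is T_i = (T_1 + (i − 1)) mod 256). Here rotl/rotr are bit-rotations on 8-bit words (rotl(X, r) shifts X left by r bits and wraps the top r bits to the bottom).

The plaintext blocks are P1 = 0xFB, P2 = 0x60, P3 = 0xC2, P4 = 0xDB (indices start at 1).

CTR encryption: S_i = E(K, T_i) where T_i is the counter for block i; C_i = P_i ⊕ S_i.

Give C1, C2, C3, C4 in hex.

C1: T = 0x0D, S = E(K, T) = 0x15; 0xFB ⊕ 0x15 = 0xEE.
C2: T = 0x0E, S = E(K, T) = 0xD5; 0x60 ⊕ 0xD5 = 0xB5.
C3: T = 0x0F, S = E(K, T) = 0x95; 0xC2 ⊕ 0x95 = 0x57.
C4: T = 0x10, S = E(K, T) = 0x52; 0xDB ⊕ 0x52 = 0x89.

C1 = 0xEE, C2 = 0xB5, C3 = 0x57, C4 = 0x89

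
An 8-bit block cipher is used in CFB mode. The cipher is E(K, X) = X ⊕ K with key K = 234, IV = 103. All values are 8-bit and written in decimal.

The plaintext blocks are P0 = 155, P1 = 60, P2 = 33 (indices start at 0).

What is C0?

C0 = 22

CFB encryption: C_i = P_i ⊕ E(K, C_{i−1}), with C_{−1} = IV.
C0: E(K, 103) = 141; 155 ⊕ 141 = 22.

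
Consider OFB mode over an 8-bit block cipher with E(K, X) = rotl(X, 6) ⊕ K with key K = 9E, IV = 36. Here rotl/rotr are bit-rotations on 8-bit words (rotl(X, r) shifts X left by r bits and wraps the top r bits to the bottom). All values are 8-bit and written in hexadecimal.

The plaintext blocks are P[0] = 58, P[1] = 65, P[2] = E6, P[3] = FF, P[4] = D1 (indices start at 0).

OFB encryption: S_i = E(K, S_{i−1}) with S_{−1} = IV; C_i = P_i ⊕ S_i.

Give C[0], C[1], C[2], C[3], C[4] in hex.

C[0]: S = E(K, 36) = 13; 58 ⊕ 13 = 4B.
C[1]: S = E(K, 13) = 5A; 65 ⊕ 5A = 3F.
C[2]: S = E(K, 5A) = 08; E6 ⊕ 08 = EE.
C[3]: S = E(K, 08) = 9C; FF ⊕ 9C = 63.
C[4]: S = E(K, 9C) = B9; D1 ⊕ B9 = 68.

C[0] = 4B, C[1] = 3F, C[2] = EE, C[3] = 63, C[4] = 68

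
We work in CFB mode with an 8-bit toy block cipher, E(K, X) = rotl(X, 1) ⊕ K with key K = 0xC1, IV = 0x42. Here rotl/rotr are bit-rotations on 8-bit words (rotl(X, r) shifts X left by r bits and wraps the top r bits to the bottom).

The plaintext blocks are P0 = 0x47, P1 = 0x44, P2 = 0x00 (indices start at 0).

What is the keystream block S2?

CFB encryption: C_i = P_i ⊕ E(K, C_{i−1}), with C_{−1} = IV.
C0: E(K, 0x42) = 0x45; 0x47 ⊕ 0x45 = 0x02.
C1: E(K, 0x02) = 0xC5; 0x44 ⊕ 0xC5 = 0x81.
C2: E(K, 0x81) = 0xC2; 0x00 ⊕ 0xC2 = 0xC2.
So S2 = 0xC2.

0xC2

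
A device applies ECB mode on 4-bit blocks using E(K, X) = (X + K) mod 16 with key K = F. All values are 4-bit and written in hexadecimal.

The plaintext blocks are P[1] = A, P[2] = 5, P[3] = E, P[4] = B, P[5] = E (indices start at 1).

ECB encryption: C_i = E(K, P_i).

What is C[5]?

C[5]: E(K, E) = D.

C[5] = D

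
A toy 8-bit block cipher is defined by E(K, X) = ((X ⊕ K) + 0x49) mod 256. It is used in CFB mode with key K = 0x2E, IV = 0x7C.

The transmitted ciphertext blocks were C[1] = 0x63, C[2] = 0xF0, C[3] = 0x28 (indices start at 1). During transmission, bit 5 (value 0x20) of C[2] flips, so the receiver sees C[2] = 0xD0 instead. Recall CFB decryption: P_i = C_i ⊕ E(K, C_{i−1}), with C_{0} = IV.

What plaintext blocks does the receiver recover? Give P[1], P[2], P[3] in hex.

Only C[2] changed, to 0xD0. In CFB, a change in C_i flips the same bit in P_i and garbles P_{i+1}. Decrypting the received ciphertext:
P[1]: E(K, 0x7C) = 0x9B; 0x63 ⊕ 0x9B = 0xF8.
P[2]: E(K, 0x63) = 0x96; 0xD0 ⊕ 0x96 = 0x46.
P[3]: E(K, 0xD0) = 0x47; 0x28 ⊕ 0x47 = 0x6F.
Blocks that differ from the original plaintext: P[2], P[3].

P[1] = 0xF8, P[2] = 0x46, P[3] = 0x6F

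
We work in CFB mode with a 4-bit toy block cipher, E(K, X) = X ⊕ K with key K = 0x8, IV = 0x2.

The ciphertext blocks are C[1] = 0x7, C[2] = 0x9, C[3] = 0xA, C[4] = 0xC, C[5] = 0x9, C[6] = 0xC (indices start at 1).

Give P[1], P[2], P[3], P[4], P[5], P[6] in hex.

CFB decryption: P_i = C_i ⊕ E(K, C_{i−1}), with C_{0} = IV.
P[1]: E(K, 0x2) = 0xA; 0x7 ⊕ 0xA = 0xD.
P[2]: E(K, 0x7) = 0xF; 0x9 ⊕ 0xF = 0x6.
P[3]: E(K, 0x9) = 0x1; 0xA ⊕ 0x1 = 0xB.
P[4]: E(K, 0xA) = 0x2; 0xC ⊕ 0x2 = 0xE.
P[5]: E(K, 0xC) = 0x4; 0x9 ⊕ 0x4 = 0xD.
P[6]: E(K, 0x9) = 0x1; 0xC ⊕ 0x1 = 0xD.

P[1] = 0xD, P[2] = 0x6, P[3] = 0xB, P[4] = 0xE, P[5] = 0xD, P[6] = 0xD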